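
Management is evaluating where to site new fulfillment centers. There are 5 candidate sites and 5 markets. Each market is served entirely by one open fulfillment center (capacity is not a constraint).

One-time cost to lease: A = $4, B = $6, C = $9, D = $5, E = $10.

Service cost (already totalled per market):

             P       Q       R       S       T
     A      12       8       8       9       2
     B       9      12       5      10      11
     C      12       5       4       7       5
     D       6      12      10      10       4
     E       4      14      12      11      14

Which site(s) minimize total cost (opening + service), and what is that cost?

For any fixed open set, each market goes to its cheapest open site; total = fixed + service.
{C, D}: P→D 6, Q→C 5, R→C 4, S→C 7, T→D 4. Service 26; fixed 14; total 40.
{A, C, D}: service 24 + fixed 18 = 42
{A, D}: P→D 6, Q→A 8, R→A 8, S→A 9, T→A 2. Service 33; fixed 9; total 42.
{A, B, C, D, E}: service 22 + fixed 34 = 56
No other subset beats 40.

Open C and D; minimum total cost 40.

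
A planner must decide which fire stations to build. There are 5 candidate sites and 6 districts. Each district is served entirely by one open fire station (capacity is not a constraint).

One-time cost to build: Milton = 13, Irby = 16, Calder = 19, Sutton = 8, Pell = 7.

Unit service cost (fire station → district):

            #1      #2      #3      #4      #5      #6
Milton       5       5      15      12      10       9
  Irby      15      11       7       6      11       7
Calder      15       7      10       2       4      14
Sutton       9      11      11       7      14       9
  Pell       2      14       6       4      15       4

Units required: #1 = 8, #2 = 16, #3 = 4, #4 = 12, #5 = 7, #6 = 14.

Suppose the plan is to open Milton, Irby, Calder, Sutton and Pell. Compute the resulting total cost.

Each district is assigned to its cheapest site among the open ones.
{Milton, Irby, Calder, Sutton, Pell}: #1→Pell 2·8=16, #2→Milton 5·16=80, #3→Pell 6·4=24, #4→Calder 2·12=24, #5→Calder 4·7=28, #6→Pell 4·14=56. Service 228; fixed 63; total 291.

Total cost: 291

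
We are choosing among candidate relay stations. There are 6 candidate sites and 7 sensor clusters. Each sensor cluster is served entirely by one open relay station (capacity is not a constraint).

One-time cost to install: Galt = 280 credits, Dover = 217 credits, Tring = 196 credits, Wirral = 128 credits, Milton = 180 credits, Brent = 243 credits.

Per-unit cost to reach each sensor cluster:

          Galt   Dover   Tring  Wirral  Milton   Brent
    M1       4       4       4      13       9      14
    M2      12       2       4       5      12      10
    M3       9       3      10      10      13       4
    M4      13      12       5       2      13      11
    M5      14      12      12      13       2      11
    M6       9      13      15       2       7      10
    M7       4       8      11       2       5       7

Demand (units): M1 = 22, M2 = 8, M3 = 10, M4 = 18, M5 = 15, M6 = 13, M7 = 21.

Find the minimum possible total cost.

Minimum total cost: 763

For any fixed open set, each sensor cluster goes to its cheapest open site; total = fixed + service.
{Dover, Wirral}: M1→Dover 4·22=88, M2→Dover 2·8=16, M3→Dover 3·10=30, M4→Wirral 2·18=36, M5→Dover 12·15=180, M6→Wirral 2·13=26, M7→Wirral 2·21=42. Service 418; fixed 345; total 763.
{Wirral, Milton}: service 472 + fixed 308 = 780
{Dover, Wirral, Milton}: service 268 + fixed 525 = 793
{Galt, Dover, Tring, Wirral, Milton, Brent}: M1→Galt 4·22=88, M2→Dover 2·8=16, M3→Dover 3·10=30, M4→Wirral 2·18=36, M5→Milton 2·15=30, M6→Wirral 2·13=26, M7→Wirral 2·21=42. Service 268; fixed 1244; total 1512.
No other subset beats 763.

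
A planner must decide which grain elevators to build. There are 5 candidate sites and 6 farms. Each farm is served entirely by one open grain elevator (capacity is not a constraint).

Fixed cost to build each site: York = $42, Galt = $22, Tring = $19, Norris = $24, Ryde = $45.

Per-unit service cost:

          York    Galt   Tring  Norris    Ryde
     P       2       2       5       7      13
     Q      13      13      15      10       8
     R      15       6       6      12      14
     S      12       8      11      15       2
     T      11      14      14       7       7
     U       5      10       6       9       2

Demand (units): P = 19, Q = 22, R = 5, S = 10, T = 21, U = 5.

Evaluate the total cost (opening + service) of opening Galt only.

Total cost: 800

Each farm is assigned to its cheapest site among the open ones.
{Galt}: P→Galt 2·19=38, Q→Galt 13·22=286, R→Galt 6·5=30, S→Galt 8·10=80, T→Galt 14·21=294, U→Galt 10·5=50. Service 778; fixed 22; total 800.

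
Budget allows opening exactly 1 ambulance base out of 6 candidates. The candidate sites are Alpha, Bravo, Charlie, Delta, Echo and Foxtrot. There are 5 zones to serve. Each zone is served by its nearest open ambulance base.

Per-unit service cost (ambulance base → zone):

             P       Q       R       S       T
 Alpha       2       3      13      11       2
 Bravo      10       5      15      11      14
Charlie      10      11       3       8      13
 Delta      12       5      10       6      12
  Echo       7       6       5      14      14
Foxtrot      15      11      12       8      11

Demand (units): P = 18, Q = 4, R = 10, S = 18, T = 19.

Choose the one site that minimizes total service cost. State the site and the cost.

With exactly 1 open, each zone uses its cheapest among the chosen.
{Alpha}: P→Alpha 2·18=36, Q→Alpha 3·4=12, R→Alpha 13·10=130, S→Alpha 11·18=198, T→Alpha 2·19=38. Service cost 414.
{Charlie}: service cost 645
{Delta}: service cost 672
Among all 6 size-1 choices, {Alpha} is lowest.

Choose Alpha only; total service cost 414.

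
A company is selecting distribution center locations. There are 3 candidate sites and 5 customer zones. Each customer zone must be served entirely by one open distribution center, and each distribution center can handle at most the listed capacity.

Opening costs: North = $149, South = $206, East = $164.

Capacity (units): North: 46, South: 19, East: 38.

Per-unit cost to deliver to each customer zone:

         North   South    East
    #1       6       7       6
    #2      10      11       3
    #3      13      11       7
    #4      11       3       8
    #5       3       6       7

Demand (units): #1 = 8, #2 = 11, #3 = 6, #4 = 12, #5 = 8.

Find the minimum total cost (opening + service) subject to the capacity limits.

Minimum total cost: 541

Open {North}: #1→North 6·8=48, #2→North 10·11=110, #3→North 13·6=78, #4→North 11·12=132, #5→North 3·8=24.
Loads: North carries 45/46. Service 392; fixed 149; total 541.
Next best feasible plan costs 556.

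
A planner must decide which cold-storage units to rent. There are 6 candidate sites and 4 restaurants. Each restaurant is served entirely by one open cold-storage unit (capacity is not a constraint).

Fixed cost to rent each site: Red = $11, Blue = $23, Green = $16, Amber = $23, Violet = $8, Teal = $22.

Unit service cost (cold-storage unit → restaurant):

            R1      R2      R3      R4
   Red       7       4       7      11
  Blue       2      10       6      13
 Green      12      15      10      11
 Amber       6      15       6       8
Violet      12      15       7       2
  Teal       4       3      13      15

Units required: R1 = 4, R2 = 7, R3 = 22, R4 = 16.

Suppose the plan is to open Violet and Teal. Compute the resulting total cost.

Each restaurant is assigned to its cheapest site among the open ones.
{Violet, Teal}: R1→Teal 4·4=16, R2→Teal 3·7=21, R3→Violet 7·22=154, R4→Violet 2·16=32. Service 223; fixed 30; total 253.

Total cost: 253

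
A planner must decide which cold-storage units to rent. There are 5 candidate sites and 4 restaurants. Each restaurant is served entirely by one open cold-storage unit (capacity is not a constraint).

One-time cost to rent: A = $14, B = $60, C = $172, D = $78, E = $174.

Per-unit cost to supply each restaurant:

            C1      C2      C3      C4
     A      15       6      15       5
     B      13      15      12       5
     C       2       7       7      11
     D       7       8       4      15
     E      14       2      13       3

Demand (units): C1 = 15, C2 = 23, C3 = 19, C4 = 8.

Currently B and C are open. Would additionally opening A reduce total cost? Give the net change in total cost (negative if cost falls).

Yes — net change −9 (cost falls by 9).

Current service cost with {B, C}: 364.
Adding A: each restaurant re-picks its cheapest; new service cost 341, saving 23.
Extra fixed cost: 14. Net change = 14 − 23 = -9.
(Totals: 596 → 587.)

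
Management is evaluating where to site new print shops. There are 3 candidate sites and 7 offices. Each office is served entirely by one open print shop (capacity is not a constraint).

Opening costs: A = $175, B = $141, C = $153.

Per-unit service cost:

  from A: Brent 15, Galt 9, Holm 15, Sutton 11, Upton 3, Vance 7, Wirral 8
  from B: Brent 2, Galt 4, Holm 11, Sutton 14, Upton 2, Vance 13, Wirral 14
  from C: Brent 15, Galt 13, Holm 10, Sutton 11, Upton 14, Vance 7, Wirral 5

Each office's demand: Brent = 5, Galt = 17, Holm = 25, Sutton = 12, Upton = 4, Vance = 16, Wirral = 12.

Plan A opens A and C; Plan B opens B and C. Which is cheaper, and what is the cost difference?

Plan A: {A, C}: Brent→A 15·5=75, Galt→A 9·17=153, Holm→C 10·25=250, Sutton→A 11·12=132, Upton→A 3·4=12, Vance→A 7·16=112, Wirral→C 5·12=60. Service 794; fixed 328; total 1122.
Plan B: {B, C}: Brent→B 2·5=10, Galt→B 4·17=68, Holm→C 10·25=250, Sutton→C 11·12=132, Upton→B 2·4=8, Vance→C 7·16=112, Wirral→C 5·12=60. Service 640; fixed 294; total 934.
Difference: |1122 − 934| = 188.

Plan B is cheaper by 188.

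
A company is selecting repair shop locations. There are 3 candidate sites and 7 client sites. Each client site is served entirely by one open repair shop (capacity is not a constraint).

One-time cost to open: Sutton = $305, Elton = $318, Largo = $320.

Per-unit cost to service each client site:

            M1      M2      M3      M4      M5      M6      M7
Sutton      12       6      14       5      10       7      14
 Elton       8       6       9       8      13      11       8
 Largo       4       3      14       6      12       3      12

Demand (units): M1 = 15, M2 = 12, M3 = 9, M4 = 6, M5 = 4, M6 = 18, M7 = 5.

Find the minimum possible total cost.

For any fixed open set, each client site goes to its cheapest open site; total = fixed + service.
{Largo}: M1→Largo 4·15=60, M2→Largo 3·12=36, M3→Largo 14·9=126, M4→Largo 6·6=36, M5→Largo 12·4=48, M6→Largo 3·18=54, M7→Largo 12·5=60. Service 420; fixed 320; total 740.
{Elton}: service 611 + fixed 318 = 929
{Sutton}: M1→Sutton 12·15=180, M2→Sutton 6·12=72, M3→Sutton 14·9=126, M4→Sutton 5·6=30, M5→Sutton 10·4=40, M6→Sutton 7·18=126, M7→Sutton 14·5=70. Service 644; fixed 305; total 949.
{Sutton, Elton, Largo}: M1→Largo 4·15=60, M2→Largo 3·12=36, M3→Elton 9·9=81, M4→Sutton 5·6=30, M5→Sutton 10·4=40, M6→Largo 3·18=54, M7→Elton 8·5=40. Service 341; fixed 943; total 1284.
No other subset beats 740.

Minimum total cost: 740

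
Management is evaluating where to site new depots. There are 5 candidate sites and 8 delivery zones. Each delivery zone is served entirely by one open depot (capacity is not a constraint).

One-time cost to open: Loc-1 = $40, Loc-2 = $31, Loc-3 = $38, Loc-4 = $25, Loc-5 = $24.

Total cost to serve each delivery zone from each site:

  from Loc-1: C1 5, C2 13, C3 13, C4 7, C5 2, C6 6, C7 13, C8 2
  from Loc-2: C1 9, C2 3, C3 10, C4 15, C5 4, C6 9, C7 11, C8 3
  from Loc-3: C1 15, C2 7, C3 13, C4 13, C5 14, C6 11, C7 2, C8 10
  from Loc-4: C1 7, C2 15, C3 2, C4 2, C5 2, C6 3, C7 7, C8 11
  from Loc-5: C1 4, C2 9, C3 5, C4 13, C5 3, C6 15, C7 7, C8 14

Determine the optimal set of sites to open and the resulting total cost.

For any fixed open set, each delivery zone goes to its cheapest open site; total = fixed + service.
{Loc-4}: C1→Loc-4 7, C2→Loc-4 15, C3→Loc-4 2, C4→Loc-4 2, C5→Loc-4 2, C6→Loc-4 3, C7→Loc-4 7, C8→Loc-4 11. Service 49; fixed 25; total 74.
{Loc-2, Loc-4}: C1→Loc-4 7, C2→Loc-2 3, C3→Loc-4 2, C4→Loc-4 2, C5→Loc-4 2, C6→Loc-4 3, C7→Loc-4 7, C8→Loc-2 3. Service 29; fixed 56; total 85.
{Loc-4, Loc-5}: C1→Loc-5 4, C2→Loc-5 9, C3→Loc-4 2, C4→Loc-4 2, C5→Loc-4 2, C6→Loc-4 3, C7→Loc-4 7, C8→Loc-4 11. Service 40; fixed 49; total 89.
{Loc-1, Loc-2, Loc-3, Loc-4, Loc-5}: service 20 + fixed 158 = 178
No other subset beats 74.

Open Loc-4 only; minimum total cost 74.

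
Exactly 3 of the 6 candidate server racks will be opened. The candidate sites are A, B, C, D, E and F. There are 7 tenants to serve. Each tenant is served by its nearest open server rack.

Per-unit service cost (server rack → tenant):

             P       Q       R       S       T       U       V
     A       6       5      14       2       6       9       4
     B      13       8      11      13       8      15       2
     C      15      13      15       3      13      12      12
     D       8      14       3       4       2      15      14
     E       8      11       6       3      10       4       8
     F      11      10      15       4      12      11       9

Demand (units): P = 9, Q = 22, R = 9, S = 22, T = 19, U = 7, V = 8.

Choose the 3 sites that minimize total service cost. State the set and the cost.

Choose A, D and E; total service cost 333.

With exactly 3 open, each tenant uses its cheapest among the chosen.
{A, D, E}: P→A 6·9=54, Q→A 5·22=110, R→D 3·9=27, S→A 2·22=44, T→D 2·19=38, U→E 4·7=28, V→A 4·8=32. Service cost 333.
{A, B, D}: service cost 352
{A, C, D}: service cost 368
Among all 20 size-3 choices, {A, D, E} is lowest.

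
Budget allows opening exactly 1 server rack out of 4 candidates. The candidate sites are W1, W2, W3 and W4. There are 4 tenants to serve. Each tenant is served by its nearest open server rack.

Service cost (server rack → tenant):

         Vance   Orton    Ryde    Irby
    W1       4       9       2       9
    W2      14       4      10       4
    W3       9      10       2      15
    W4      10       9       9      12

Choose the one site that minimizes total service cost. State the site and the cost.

With exactly 1 open, each tenant uses its cheapest among the chosen.
{W1}: Vance→W1 4, Orton→W1 9, Ryde→W1 2, Irby→W1 9. Service cost 24.
{W2}: service cost 32
{W3}: service cost 36
Among all 4 size-1 choices, {W1} is lowest.

Choose W1 only; total service cost 24.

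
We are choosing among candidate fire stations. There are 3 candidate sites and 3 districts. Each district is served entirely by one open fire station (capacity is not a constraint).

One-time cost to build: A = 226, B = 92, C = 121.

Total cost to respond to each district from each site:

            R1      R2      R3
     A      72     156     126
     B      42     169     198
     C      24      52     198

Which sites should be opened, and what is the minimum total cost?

For any fixed open set, each district goes to its cheapest open site; total = fixed + service.
{C}: R1→C 24, R2→C 52, R3→C 198. Service 274; fixed 121; total 395.
{B, C}: service 274 + fixed 213 = 487
{B}: service 409 + fixed 92 = 501
{A, B, C}: service 202 + fixed 439 = 641
No other subset beats 395.

Open C only; minimum total cost 395.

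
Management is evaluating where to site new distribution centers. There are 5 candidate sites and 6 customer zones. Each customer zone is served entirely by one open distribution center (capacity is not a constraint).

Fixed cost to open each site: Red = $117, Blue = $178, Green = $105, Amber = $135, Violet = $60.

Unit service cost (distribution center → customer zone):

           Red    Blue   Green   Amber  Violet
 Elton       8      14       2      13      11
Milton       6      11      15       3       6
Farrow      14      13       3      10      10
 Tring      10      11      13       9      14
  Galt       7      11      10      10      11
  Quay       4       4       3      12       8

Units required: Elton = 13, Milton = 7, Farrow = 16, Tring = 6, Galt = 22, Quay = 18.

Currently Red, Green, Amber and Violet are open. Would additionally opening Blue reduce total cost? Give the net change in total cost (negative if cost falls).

No — net change +178 (cost rises by 178).

Current service cost with {Red, Green, Amber, Violet}: 357.
Adding Blue: each customer zone re-picks its cheapest; new service cost 357, saving 0.
Extra fixed cost: 178. Net change = 178 − 0 = 178.
(Totals: 774 → 952.)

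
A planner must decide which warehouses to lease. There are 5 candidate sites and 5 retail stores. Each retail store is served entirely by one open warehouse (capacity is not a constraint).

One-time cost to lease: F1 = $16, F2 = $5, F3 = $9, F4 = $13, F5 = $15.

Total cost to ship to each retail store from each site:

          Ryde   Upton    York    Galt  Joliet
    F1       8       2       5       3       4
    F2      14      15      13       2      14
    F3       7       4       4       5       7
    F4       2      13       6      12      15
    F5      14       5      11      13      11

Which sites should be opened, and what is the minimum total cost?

For any fixed open set, each retail store goes to its cheapest open site; total = fixed + service.
{F3}: Ryde→F3 7, Upton→F3 4, York→F3 4, Galt→F3 5, Joliet→F3 7. Service 27; fixed 9; total 36.
{F1}: Ryde→F1 8, Upton→F1 2, York→F1 5, Galt→F1 3, Joliet→F1 4. Service 22; fixed 16; total 38.
{F2, F3}: service 24 + fixed 14 = 38
{F1, F2, F3, F4, F5}: service 14 + fixed 58 = 72
No other subset beats 36.

Open F3 only; minimum total cost 36.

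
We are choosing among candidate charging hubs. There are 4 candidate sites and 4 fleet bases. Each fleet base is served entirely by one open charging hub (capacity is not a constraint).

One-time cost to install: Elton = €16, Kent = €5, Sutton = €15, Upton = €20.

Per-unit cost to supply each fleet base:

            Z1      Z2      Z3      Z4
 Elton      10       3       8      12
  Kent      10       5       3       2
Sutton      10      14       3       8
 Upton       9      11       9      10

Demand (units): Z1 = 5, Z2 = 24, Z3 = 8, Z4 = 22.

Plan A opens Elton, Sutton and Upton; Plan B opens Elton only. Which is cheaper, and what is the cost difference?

Plan A is cheaper by 98.

Plan A: {Elton, Sutton, Upton}: Z1→Upton 9·5=45, Z2→Elton 3·24=72, Z3→Sutton 3·8=24, Z4→Sutton 8·22=176. Service 317; fixed 51; total 368.
Plan B: {Elton}: Z1→Elton 10·5=50, Z2→Elton 3·24=72, Z3→Elton 8·8=64, Z4→Elton 12·22=264. Service 450; fixed 16; total 466.
Difference: |368 − 466| = 98.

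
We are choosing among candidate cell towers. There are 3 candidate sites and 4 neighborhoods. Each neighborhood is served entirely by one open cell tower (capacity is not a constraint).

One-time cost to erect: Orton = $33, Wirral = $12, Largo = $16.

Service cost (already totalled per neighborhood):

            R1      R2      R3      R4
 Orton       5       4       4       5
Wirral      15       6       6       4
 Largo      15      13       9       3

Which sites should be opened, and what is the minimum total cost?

Open Wirral only; minimum total cost 43.

For any fixed open set, each neighborhood goes to its cheapest open site; total = fixed + service.
{Wirral}: R1→Wirral 15, R2→Wirral 6, R3→Wirral 6, R4→Wirral 4. Service 31; fixed 12; total 43.
{Orton}: R1→Orton 5, R2→Orton 4, R3→Orton 4, R4→Orton 5. Service 18; fixed 33; total 51.
{Largo}: R1→Largo 15, R2→Largo 13, R3→Largo 9, R4→Largo 3. Service 40; fixed 16; total 56.
{Orton, Wirral, Largo}: R1→Orton 5, R2→Orton 4, R3→Orton 4, R4→Largo 3. Service 16; fixed 61; total 77.
(All 7 nonempty subsets were checked; Wirral only is lowest.)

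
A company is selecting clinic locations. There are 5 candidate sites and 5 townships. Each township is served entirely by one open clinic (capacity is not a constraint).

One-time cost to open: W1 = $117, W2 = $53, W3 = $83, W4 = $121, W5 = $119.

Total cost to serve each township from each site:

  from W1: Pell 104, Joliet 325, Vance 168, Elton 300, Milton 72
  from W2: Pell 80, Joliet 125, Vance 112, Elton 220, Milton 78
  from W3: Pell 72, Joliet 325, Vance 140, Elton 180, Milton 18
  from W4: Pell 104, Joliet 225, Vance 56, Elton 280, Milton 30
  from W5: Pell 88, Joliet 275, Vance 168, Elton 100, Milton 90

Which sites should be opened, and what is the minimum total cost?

For any fixed open set, each township goes to its cheapest open site; total = fixed + service.
{W2, W3}: Pell→W3 72, Joliet→W2 125, Vance→W2 112, Elton→W3 180, Milton→W3 18. Service 507; fixed 136; total 643.
{W2, W5}: Pell→W2 80, Joliet→W2 125, Vance→W2 112, Elton→W5 100, Milton→W2 78. Service 495; fixed 172; total 667.
{W2}: service 615 + fixed 53 = 668
{W1, W2, W3, W4, W5}: Pell→W3 72, Joliet→W2 125, Vance→W4 56, Elton→W5 100, Milton→W3 18. Service 371; fixed 493; total 864.
No other subset beats 643.

Open W2 and W3; minimum total cost 643.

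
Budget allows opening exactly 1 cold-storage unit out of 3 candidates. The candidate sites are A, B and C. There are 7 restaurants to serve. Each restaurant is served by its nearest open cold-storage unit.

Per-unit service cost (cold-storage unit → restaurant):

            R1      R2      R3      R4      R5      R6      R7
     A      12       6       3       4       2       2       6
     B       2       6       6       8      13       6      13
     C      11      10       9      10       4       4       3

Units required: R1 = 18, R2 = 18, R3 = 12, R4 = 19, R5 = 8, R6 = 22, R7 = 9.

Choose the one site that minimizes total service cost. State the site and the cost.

Choose A only; total service cost 550.

With exactly 1 open, each restaurant uses its cheapest among the chosen.
{A}: R1→A 12·18=216, R2→A 6·18=108, R3→A 3·12=36, R4→A 4·19=76, R5→A 2·8=16, R6→A 2·22=44, R7→A 6·9=54. Service cost 550.
{B}: service cost 721
{C}: service cost 823
Among all 3 size-1 choices, {A} is lowest.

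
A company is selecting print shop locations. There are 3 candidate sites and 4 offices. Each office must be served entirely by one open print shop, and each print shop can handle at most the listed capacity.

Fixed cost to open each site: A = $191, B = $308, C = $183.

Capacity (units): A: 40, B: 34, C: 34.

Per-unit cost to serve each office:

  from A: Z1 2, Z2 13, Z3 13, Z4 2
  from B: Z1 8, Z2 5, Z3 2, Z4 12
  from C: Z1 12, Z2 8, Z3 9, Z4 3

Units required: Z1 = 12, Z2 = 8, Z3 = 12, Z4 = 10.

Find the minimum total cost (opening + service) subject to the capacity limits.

Minimum total cost: 590

Open {A, C}: Z1→A 2·12=24, Z2→C 8·8=64, Z3→C 9·12=108, Z4→A 2·10=20.
Loads: A carries 22/40, C carries 20/34. Service 216; fixed 374; total 590.
Next best feasible plan costs 600.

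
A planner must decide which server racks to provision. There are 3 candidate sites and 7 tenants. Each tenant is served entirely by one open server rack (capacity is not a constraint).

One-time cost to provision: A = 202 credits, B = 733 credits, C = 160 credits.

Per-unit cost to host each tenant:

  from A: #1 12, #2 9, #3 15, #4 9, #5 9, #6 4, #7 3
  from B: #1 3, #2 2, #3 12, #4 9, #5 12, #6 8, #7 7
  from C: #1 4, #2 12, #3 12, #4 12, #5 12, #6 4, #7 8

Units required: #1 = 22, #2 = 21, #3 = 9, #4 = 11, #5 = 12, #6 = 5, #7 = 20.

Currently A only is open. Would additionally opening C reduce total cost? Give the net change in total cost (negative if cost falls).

Current service cost with {A}: 875.
Adding C: each tenant re-picks its cheapest; new service cost 672, saving 203.
Extra fixed cost: 160. Net change = 160 − 203 = -43.
(Totals: 1077 → 1034.)

Yes — net change −43 (cost falls by 43).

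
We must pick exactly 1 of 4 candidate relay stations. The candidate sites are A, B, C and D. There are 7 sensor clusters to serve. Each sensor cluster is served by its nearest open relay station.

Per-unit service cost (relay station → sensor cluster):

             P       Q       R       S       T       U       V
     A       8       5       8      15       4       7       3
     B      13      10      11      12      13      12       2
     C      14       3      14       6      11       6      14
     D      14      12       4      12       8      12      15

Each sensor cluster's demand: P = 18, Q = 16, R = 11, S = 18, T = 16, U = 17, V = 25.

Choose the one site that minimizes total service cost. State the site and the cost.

Choose A only; total service cost 840.

With exactly 1 open, each sensor cluster uses its cheapest among the chosen.
{A}: P→A 8·18=144, Q→A 5·16=80, R→A 8·11=88, S→A 15·18=270, T→A 4·16=64, U→A 7·17=119, V→A 3·25=75. Service cost 840.
{C}: service cost 1190
{B}: service cost 1193
Among all 4 size-1 choices, {A} is lowest.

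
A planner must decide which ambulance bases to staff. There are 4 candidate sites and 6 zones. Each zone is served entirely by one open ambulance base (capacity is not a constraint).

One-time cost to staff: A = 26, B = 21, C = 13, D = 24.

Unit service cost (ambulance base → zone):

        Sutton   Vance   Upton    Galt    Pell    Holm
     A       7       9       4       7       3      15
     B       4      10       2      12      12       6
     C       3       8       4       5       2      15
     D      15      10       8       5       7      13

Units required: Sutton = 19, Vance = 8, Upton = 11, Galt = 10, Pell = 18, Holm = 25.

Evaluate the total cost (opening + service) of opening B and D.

Total cost: 549

Each zone is assigned to its cheapest site among the open ones.
{B, D}: Sutton→B 4·19=76, Vance→B 10·8=80, Upton→B 2·11=22, Galt→D 5·10=50, Pell→D 7·18=126, Holm→B 6·25=150. Service 504; fixed 45; total 549.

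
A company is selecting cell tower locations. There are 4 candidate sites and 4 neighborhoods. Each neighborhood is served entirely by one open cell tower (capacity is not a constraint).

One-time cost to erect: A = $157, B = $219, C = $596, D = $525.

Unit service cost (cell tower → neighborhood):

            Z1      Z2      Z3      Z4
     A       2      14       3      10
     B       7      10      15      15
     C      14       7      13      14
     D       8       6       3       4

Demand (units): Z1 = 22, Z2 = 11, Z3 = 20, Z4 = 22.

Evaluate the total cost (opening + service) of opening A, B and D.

Total cost: 1159

Each neighborhood is assigned to its cheapest site among the open ones.
{A, B, D}: Z1→A 2·22=44, Z2→D 6·11=66, Z3→A 3·20=60, Z4→D 4·22=88. Service 258; fixed 901; total 1159.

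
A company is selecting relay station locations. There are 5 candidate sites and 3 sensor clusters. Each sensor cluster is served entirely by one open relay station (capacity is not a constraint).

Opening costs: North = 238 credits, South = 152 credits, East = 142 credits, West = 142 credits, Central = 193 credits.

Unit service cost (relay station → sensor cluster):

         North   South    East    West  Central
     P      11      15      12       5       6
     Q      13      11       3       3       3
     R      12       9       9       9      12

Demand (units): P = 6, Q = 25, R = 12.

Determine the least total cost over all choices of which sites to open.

For any fixed open set, each sensor cluster goes to its cheapest open site; total = fixed + service.
{West}: P→West 5·6=30, Q→West 3·25=75, R→West 9·12=108. Service 213; fixed 142; total 355.
{East}: P→East 12·6=72, Q→East 3·25=75, R→East 9·12=108. Service 255; fixed 142; total 397.
{Central}: P→Central 6·6=36, Q→Central 3·25=75, R→Central 12·12=144. Service 255; fixed 193; total 448.
{North, South, East, West, Central}: service 213 + fixed 867 = 1080
No other subset beats 355.

Minimum total cost: 355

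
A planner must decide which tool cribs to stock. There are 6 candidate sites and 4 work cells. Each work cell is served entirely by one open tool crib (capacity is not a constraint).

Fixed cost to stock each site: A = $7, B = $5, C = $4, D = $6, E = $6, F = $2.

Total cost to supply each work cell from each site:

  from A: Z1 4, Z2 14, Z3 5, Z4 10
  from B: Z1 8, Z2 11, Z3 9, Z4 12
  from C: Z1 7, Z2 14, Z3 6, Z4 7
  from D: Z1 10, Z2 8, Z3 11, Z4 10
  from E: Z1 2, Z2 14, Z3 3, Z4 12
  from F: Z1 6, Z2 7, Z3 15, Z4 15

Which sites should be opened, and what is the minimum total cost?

For any fixed open set, each work cell goes to its cheapest open site; total = fixed + service.
{C, E, F}: Z1→E 2, Z2→F 7, Z3→E 3, Z4→C 7. Service 19; fixed 12; total 31.
{C, F}: Z1→F 6, Z2→F 7, Z3→C 6, Z4→C 7. Service 26; fixed 6; total 32.
{E, F}: service 24 + fixed 8 = 32
{A, B, C, D, E, F}: service 19 + fixed 30 = 49
No other subset beats 31.

Open C, E and F; minimum total cost 31.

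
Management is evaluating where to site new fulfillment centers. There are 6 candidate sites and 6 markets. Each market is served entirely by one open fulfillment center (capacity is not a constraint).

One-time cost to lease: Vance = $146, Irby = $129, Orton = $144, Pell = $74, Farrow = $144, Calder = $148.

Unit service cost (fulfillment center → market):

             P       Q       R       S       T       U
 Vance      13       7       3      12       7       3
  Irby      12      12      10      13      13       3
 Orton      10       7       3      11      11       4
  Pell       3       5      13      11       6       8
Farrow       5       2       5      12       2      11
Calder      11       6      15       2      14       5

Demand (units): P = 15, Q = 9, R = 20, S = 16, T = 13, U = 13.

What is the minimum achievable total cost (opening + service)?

Minimum total cost: 608

For any fixed open set, each market goes to its cheapest open site; total = fixed + service.
{Farrow, Calder}: P→Farrow 5·15=75, Q→Farrow 2·9=18, R→Farrow 5·20=100, S→Calder 2·16=32, T→Farrow 2·13=26, U→Calder 5·13=65. Service 316; fixed 292; total 608.
{Pell, Farrow, Calder}: P→Pell 3·15=45, Q→Farrow 2·9=18, R→Farrow 5·20=100, S→Calder 2·16=32, T→Farrow 2·13=26, U→Calder 5·13=65. Service 286; fixed 366; total 652.
{Vance, Pell}: P→Pell 3·15=45, Q→Pell 5·9=45, R→Vance 3·20=60, S→Pell 11·16=176, T→Pell 6·13=78, U→Vance 3·13=39. Service 443; fixed 220; total 663.
{Vance, Irby, Orton, Pell, Farrow, Calder}: service 220 + fixed 785 = 1005
No other subset beats 608.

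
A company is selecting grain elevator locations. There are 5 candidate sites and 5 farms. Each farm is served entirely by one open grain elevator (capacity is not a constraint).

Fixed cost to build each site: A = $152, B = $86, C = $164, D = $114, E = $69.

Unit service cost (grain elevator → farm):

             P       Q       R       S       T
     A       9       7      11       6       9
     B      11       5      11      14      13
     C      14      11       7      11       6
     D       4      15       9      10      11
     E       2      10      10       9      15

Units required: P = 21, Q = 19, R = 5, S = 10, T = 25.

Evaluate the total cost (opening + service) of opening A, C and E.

Total cost: 805

Each farm is assigned to its cheapest site among the open ones.
{A, C, E}: P→E 2·21=42, Q→A 7·19=133, R→C 7·5=35, S→A 6·10=60, T→C 6·25=150. Service 420; fixed 385; total 805.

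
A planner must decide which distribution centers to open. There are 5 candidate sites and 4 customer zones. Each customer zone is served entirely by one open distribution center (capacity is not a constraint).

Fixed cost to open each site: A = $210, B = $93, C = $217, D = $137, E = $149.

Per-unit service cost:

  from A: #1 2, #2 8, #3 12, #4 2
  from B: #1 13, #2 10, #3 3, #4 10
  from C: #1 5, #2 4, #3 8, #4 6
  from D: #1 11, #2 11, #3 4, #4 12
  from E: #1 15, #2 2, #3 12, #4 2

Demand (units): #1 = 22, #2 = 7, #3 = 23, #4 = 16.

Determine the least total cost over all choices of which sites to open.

For any fixed open set, each customer zone goes to its cheapest open site; total = fixed + service.
{A, B}: #1→A 2·22=44, #2→A 8·7=56, #3→B 3·23=69, #4→A 2·16=32. Service 201; fixed 303; total 504.
{A, D}: #1→A 2·22=44, #2→A 8·7=56, #3→D 4·23=92, #4→A 2·16=32. Service 224; fixed 347; total 571.
{A, B, E}: service 159 + fixed 452 = 611
{A, B, C, D, E}: #1→A 2·22=44, #2→E 2·7=14, #3→B 3·23=69, #4→A 2·16=32. Service 159; fixed 806; total 965.
No other subset beats 504.

Minimum total cost: 504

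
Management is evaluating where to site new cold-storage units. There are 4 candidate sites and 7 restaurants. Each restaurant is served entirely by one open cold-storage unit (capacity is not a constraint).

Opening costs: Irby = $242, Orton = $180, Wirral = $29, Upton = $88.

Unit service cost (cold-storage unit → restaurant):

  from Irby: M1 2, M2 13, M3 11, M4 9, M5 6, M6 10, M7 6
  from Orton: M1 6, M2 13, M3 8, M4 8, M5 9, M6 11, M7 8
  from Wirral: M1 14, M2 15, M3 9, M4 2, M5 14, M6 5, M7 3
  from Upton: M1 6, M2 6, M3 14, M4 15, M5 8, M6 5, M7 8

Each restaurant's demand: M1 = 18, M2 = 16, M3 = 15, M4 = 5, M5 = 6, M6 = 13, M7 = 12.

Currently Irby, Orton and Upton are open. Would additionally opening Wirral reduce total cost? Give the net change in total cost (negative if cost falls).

Yes — net change −37 (cost falls by 37).

Current service cost with {Irby, Orton, Upton}: 465.
Adding Wirral: each restaurant re-picks its cheapest; new service cost 399, saving 66.
Extra fixed cost: 29. Net change = 29 − 66 = -37.
(Totals: 975 → 938.)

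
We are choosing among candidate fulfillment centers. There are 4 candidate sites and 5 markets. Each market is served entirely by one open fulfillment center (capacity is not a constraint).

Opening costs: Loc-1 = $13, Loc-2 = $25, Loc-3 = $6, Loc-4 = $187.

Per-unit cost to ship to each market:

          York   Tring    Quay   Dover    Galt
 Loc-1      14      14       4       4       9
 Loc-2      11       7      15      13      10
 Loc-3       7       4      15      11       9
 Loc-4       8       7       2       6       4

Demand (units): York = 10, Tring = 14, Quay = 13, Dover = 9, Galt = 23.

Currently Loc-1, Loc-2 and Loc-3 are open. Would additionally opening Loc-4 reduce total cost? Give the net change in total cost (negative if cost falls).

Current service cost with {Loc-1, Loc-2, Loc-3}: 421.
Adding Loc-4: each market re-picks its cheapest; new service cost 280, saving 141.
Extra fixed cost: 187. Net change = 187 − 141 = 46.
(Totals: 465 → 511.)

No — net change +46 (cost rises by 46).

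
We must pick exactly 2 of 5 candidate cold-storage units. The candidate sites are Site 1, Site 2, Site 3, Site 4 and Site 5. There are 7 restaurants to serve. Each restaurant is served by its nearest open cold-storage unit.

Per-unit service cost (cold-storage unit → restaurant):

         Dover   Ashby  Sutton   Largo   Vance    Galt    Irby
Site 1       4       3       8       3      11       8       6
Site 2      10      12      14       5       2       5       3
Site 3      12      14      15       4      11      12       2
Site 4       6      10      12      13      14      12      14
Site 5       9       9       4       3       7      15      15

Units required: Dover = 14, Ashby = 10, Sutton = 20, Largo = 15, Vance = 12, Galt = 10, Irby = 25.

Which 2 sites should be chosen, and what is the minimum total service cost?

Choose Site 1 and Site 2; total service cost 440.

With exactly 2 open, each restaurant uses its cheapest among the chosen.
{Site 1, Site 2}: Dover→Site 1 4·14=56, Ashby→Site 1 3·10=30, Sutton→Site 1 8·20=160, Largo→Site 1 3·15=45, Vance→Site 2 2·12=24, Galt→Site 2 5·10=50, Irby→Site 2 3·25=75. Service cost 440.
{Site 2, Site 5}: service cost 490
{Site 1, Site 5}: service cost 525
Among all 10 size-2 choices, {Site 1, Site 2} is lowest.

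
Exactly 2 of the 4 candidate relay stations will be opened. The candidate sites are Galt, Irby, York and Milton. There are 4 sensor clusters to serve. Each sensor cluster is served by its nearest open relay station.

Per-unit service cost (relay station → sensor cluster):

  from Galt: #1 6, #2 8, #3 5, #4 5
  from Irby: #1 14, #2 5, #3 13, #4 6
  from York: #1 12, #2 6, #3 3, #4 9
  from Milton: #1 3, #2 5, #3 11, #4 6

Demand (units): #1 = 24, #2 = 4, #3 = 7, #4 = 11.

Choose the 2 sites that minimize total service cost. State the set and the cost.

Choose York and Milton; total service cost 179.

With exactly 2 open, each sensor cluster uses its cheapest among the chosen.
{York, Milton}: #1→Milton 3·24=72, #2→Milton 5·4=20, #3→York 3·7=21, #4→Milton 6·11=66. Service cost 179.
{Galt, Milton}: service cost 182
{Irby, Milton}: service cost 235
Among all 6 size-2 choices, {York, Milton} is lowest.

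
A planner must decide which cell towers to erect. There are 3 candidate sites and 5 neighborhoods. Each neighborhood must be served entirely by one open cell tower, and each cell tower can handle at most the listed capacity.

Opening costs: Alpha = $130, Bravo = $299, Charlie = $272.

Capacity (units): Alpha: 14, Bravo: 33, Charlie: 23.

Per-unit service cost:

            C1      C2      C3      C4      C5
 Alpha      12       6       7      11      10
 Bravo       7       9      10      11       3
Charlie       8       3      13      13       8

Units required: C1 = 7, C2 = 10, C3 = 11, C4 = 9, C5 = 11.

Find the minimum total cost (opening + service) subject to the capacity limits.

Minimum total cost: 899

Open {Bravo, Charlie}: C1→Charlie 8·7=56, C2→Charlie 3·10=30, C3→Bravo 10·11=110, C4→Bravo 11·9=99, C5→Bravo 3·11=33.
Loads: Bravo carries 31/33, Charlie carries 17/23. Service 328; fixed 571; total 899.
Next best feasible plan costs 910.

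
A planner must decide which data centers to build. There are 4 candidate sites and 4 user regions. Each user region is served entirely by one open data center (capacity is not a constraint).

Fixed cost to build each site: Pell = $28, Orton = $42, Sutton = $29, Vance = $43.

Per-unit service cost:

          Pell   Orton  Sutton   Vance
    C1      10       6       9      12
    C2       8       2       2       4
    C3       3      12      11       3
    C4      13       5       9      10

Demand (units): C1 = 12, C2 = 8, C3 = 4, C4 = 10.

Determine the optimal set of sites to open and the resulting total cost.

For any fixed open set, each user region goes to its cheapest open site; total = fixed + service.
{Pell, Orton}: C1→Orton 6·12=72, C2→Orton 2·8=16, C3→Pell 3·4=12, C4→Orton 5·10=50. Service 150; fixed 70; total 220.
{Orton}: C1→Orton 6·12=72, C2→Orton 2·8=16, C3→Orton 12·4=48, C4→Orton 5·10=50. Service 186; fixed 42; total 228.
{Orton, Vance}: service 150 + fixed 85 = 235
{Pell, Orton, Sutton, Vance}: service 150 + fixed 142 = 292
No other subset beats 220.

Open Pell and Orton; minimum total cost 220.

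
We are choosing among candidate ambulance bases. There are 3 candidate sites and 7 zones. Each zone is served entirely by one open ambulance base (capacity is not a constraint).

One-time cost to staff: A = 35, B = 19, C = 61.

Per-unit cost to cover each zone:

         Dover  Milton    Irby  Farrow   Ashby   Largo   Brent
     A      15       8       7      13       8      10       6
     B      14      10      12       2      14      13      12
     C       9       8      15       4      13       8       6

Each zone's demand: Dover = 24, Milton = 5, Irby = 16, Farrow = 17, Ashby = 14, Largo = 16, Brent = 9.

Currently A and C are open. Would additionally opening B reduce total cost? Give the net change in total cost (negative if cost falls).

Current service cost with {A, C}: 730.
Adding B: each zone re-picks its cheapest; new service cost 696, saving 34.
Extra fixed cost: 19. Net change = 19 − 34 = -15.
(Totals: 826 → 811.)

Yes — net change −15 (cost falls by 15).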